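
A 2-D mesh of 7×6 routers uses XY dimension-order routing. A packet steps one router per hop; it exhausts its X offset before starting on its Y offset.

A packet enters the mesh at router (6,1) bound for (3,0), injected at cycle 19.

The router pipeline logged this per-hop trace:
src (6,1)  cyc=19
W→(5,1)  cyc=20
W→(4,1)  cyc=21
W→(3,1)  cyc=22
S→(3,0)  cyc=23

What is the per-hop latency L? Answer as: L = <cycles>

L = 1

Δcyc across hop 0→1: 20 − 19 = 1.
That increment is L by definition: L = 1.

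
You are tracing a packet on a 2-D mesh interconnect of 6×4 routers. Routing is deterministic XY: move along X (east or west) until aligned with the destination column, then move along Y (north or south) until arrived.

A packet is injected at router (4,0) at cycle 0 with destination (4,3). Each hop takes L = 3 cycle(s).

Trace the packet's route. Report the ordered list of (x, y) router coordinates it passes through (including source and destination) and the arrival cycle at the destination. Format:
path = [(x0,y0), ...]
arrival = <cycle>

path = [(4,0), (4,1), (4,2), (4,3)]
arrival = 9

[0] x=4 y=0 t=0
[1] x=4 y=1 t=3 →N
[2] x=4 y=2 t=6 →N
[3] x=4 y=3 t=9 →N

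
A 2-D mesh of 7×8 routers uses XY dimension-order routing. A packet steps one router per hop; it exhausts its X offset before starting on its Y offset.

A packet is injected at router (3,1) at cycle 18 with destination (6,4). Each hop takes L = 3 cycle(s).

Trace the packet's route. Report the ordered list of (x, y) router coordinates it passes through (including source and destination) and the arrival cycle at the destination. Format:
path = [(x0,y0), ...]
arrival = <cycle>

#0 — 3,1 | c18
#1 — 4,1 | c21 | E
#2 — 5,1 | c24 | E
#3 — 6,1 | c27 | E
#4 — 6,2 | c30 | N
#5 — 6,3 | c33 | N
#6 — 6,4 | c36 | N

path = [(3,1), (4,1), (5,1), (6,1), (6,2), (6,3), (6,4)]
arrival = 36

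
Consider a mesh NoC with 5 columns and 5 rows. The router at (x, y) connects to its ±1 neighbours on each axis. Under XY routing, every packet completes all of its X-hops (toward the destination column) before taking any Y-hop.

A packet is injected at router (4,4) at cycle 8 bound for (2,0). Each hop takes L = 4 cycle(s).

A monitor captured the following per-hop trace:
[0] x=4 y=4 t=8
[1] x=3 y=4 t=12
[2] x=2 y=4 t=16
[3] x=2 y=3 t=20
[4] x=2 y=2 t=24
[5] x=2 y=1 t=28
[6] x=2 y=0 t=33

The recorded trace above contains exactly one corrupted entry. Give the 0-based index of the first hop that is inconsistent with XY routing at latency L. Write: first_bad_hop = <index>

check 1→ d=(-1,0) cyc+4: ok
check 2→ d=(-1,0) cyc+4: ok
check 3→ d=(0,-1) cyc+4: ok
check 4→ d=(0,-1) cyc+4: ok
check 5→ d=(0,-1) cyc+4: ok
check 6→ d=(0,-1) cyc+5: BAD: Δcyc=5≠L

first_bad_hop = 6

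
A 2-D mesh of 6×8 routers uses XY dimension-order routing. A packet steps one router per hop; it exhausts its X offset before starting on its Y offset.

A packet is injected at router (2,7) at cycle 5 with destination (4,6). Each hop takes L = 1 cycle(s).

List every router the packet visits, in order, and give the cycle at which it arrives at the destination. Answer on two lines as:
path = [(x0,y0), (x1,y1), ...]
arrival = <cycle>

path = [(2,7), (3,7), (4,7), (4,6)]
arrival = 8

#0 — 2,7 | c5
#1 — 3,7 | c6 | E
#2 — 4,7 | c7 | E
#3 — 4,6 | c8 | S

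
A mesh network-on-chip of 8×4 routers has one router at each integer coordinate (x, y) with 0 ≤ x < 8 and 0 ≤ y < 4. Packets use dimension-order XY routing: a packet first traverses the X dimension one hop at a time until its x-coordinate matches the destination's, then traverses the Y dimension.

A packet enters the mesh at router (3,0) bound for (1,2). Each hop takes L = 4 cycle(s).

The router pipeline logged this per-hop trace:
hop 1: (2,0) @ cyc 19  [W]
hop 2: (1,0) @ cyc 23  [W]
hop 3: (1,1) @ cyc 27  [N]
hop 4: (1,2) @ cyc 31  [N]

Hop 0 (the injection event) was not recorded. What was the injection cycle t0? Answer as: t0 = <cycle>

t0 = 15

At hop 1 the cycle is 19; in general cyc_k = t0 + kL.
Therefore t0 = 19 − L = 15.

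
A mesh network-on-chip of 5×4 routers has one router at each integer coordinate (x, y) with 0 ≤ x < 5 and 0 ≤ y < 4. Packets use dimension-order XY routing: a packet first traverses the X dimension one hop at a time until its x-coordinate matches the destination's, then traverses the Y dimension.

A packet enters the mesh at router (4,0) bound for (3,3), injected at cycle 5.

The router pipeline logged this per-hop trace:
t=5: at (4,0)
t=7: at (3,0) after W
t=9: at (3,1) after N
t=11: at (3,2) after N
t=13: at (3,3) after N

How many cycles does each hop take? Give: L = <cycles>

L = 2

From hop 0 (5) to hop 1 (7): +2 cycles.
One hop costs L cycles, so L = 2.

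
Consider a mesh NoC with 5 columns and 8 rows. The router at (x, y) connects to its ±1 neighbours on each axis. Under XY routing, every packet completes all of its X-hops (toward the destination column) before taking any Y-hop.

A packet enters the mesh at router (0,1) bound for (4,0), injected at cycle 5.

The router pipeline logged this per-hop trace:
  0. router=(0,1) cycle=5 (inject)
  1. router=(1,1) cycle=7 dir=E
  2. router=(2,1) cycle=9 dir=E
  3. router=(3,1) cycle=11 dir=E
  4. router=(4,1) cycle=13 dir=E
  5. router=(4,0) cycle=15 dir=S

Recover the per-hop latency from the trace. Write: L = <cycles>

L = 2

cyc[1] − cyc[0] = 7 − 5 = 2.
Per-hop latency L = Δcyc = 2.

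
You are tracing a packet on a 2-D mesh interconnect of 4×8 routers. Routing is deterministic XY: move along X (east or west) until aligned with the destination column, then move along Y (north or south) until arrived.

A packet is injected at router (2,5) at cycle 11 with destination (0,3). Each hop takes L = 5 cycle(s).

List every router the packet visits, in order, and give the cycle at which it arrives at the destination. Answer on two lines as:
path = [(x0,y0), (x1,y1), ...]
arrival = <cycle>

path = [(2,5), (1,5), (0,5), (0,4), (0,3)]
arrival = 31

#0 — 2,5 | c11
#1 — 1,5 | c16 | W
#2 — 0,5 | c21 | W
#3 — 0,4 | c26 | S
#4 — 0,3 | c31 | S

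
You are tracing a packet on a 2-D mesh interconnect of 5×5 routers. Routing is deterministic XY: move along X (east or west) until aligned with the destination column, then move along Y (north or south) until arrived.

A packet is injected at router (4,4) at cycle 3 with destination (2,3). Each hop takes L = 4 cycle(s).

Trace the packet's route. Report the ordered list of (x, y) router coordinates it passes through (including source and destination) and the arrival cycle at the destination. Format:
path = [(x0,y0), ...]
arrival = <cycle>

path = [(4,4), (3,4), (2,4), (2,3)]
arrival = 15

t=3: at (4,4)
t=7: at (3,4) after W
t=11: at (2,4) after W
t=15: at (2,3) after S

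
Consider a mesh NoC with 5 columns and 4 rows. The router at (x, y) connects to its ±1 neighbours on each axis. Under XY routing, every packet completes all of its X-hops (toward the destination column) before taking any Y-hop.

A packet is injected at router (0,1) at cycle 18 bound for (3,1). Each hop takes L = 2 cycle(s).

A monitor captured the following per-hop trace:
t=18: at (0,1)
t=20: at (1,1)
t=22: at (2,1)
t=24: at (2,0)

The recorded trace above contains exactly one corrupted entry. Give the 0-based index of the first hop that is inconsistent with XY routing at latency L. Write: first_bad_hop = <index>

hop 1: step (+1,+0), +2 cyc — ok
hop 2: step (+1,+0), +2 cyc — ok
hop 3: step (+0,-1), +2 cyc — BAD: Y-move but x=2≠3

first_bad_hop = 3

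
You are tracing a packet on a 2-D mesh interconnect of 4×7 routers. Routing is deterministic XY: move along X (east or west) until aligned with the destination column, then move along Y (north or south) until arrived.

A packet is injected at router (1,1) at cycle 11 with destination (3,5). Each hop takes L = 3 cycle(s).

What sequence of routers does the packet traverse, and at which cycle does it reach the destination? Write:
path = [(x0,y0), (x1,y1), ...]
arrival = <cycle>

hop 0: (1,1) @ cyc 11
hop 1: (2,1) @ cyc 14  [E]
hop 2: (3,1) @ cyc 17  [E]
hop 3: (3,2) @ cyc 20  [N]
hop 4: (3,3) @ cyc 23  [N]
hop 5: (3,4) @ cyc 26  [N]
hop 6: (3,5) @ cyc 29  [N]

path = [(1,1), (2,1), (3,1), (3,2), (3,3), (3,4), (3,5)]
arrival = 29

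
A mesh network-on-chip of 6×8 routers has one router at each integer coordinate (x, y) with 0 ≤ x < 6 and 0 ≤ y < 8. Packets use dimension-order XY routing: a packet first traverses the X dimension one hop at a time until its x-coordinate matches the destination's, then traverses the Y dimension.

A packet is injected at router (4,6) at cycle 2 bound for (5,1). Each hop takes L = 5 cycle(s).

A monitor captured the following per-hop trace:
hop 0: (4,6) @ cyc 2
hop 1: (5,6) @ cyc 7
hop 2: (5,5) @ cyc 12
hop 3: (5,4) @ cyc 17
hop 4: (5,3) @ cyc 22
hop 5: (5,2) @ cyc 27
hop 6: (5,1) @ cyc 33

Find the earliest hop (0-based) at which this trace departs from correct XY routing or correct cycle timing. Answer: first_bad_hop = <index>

check 1→ d=(1,0) cyc+5: ok
check 2→ d=(0,-1) cyc+5: ok
check 3→ d=(0,-1) cyc+5: ok
check 4→ d=(0,-1) cyc+5: ok
check 5→ d=(0,-1) cyc+5: ok
check 6→ d=(0,-1) cyc+6: BAD: Δcyc=6≠L

first_bad_hop = 6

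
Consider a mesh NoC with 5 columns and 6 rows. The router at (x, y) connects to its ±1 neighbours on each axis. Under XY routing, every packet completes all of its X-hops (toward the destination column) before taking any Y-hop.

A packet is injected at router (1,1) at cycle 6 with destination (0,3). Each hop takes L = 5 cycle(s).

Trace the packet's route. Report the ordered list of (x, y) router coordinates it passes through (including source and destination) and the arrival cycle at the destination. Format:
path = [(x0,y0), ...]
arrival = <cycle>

path = [(1,1), (0,1), (0,2), (0,3)]
arrival = 21

[0] x=1 y=1 t=6
[1] x=0 y=1 t=11 →W
[2] x=0 y=2 t=16 →N
[3] x=0 y=3 t=21 →N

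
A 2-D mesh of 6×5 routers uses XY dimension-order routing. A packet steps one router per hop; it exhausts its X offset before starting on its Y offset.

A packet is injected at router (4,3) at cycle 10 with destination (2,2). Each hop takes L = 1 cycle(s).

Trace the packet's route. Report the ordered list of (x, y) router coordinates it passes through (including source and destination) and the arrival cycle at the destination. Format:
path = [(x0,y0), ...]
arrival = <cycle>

path = [(4,3), (3,3), (2,3), (2,2)]
arrival = 13

#0 — 4,3 | c10
#1 — 3,3 | c11 | W
#2 — 2,3 | c12 | W
#3 — 2,2 | c13 | S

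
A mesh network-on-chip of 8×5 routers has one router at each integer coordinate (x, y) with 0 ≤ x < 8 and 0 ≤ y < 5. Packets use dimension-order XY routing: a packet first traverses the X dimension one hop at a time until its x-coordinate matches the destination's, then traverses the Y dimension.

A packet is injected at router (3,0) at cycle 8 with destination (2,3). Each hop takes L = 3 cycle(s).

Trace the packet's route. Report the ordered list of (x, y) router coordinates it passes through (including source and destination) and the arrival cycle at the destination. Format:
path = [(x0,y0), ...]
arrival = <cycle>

path = [(3,0), (2,0), (2,1), (2,2), (2,3)]
arrival = 20

#0 — 3,0 | c8
#1 — 2,0 | c11 | W
#2 — 2,1 | c14 | N
#3 — 2,2 | c17 | N
#4 — 2,3 | c20 | N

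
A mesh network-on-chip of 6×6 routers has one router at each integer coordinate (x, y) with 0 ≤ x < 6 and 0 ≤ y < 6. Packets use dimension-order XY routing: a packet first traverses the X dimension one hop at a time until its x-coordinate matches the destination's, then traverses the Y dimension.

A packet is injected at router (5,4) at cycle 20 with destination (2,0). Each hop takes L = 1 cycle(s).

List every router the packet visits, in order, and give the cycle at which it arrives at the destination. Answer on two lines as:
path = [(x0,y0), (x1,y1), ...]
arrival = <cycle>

#0 — 5,4 | c20
#1 — 4,4 | c21 | W
#2 — 3,4 | c22 | W
#3 — 2,4 | c23 | W
#4 — 2,3 | c24 | S
#5 — 2,2 | c25 | S
#6 — 2,1 | c26 | S
#7 — 2,0 | c27 | S

path = [(5,4), (4,4), (3,4), (2,4), (2,3), (2,2), (2,1), (2,0)]
arrival = 27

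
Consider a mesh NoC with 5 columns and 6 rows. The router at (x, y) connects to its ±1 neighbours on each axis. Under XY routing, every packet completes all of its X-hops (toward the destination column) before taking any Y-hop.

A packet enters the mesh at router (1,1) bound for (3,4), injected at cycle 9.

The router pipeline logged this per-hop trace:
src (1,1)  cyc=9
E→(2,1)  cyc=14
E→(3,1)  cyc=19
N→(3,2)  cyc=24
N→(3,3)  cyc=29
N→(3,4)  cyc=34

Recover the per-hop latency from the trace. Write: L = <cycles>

cyc[1] − cyc[0] = 14 − 9 = 5.
Per-hop latency L = Δcyc = 5.

L = 5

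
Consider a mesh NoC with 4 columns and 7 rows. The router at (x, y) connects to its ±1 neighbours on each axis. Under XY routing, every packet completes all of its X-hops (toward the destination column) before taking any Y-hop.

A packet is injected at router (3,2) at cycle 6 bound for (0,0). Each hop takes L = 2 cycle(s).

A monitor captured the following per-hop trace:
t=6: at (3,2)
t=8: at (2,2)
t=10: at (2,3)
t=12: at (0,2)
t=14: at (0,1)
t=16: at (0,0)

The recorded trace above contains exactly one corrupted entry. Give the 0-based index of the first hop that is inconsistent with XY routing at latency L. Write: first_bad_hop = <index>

first_bad_hop = 2

check 1→ d=(-1,0) cyc+2: ok
check 2→ d=(0,1) cyc+2: BAD: Y-move but x=2≠0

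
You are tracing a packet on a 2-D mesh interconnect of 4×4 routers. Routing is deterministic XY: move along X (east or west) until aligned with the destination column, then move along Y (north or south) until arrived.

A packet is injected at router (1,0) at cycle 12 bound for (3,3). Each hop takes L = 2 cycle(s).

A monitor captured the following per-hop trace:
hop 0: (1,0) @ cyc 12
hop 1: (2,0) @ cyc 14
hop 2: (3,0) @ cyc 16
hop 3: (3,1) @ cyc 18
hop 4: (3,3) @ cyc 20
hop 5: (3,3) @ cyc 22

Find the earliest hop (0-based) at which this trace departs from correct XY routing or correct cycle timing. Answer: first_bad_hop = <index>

first_bad_hop = 4

[1] (+1,+0) / 2c ⇒ ok
[2] (+1,+0) / 2c ⇒ ok
[3] (+0,+1) / 2c ⇒ ok
[4] (+0,+2) / 2c ⇒ BAD: non-unit step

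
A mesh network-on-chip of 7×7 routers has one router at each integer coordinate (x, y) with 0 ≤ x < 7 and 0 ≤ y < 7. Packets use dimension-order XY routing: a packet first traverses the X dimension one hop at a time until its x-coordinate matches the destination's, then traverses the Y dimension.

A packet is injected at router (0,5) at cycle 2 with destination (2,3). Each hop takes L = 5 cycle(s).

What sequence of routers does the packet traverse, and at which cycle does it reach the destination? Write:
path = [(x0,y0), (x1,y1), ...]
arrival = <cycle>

path = [(0,5), (1,5), (2,5), (2,4), (2,3)]
arrival = 22

hop 0: (0,5) @ cyc 2
hop 1: (1,5) @ cyc 7  [E]
hop 2: (2,5) @ cyc 12  [E]
hop 3: (2,4) @ cyc 17  [S]
hop 4: (2,3) @ cyc 22  [S]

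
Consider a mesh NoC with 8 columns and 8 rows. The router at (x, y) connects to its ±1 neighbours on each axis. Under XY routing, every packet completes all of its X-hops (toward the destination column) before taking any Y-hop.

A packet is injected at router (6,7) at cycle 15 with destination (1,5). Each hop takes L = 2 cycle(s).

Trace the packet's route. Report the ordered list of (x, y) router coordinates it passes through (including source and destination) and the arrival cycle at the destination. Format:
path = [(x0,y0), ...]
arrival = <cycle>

path = [(6,7), (5,7), (4,7), (3,7), (2,7), (1,7), (1,6), (1,5)]
arrival = 29

[0] x=6 y=7 t=15
[1] x=5 y=7 t=17 →W
[2] x=4 y=7 t=19 →W
[3] x=3 y=7 t=21 →W
[4] x=2 y=7 t=23 →W
[5] x=1 y=7 t=25 →W
[6] x=1 y=6 t=27 →S
[7] x=1 y=5 t=29 →S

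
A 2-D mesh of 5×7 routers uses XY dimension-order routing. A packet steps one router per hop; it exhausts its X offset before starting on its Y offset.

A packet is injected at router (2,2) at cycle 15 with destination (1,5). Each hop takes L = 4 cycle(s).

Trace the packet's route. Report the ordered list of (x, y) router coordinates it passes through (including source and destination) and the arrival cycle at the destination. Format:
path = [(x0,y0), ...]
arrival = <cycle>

t=15: at (2,2)
t=19: at (1,2) after W
t=23: at (1,3) after N
t=27: at (1,4) after N
t=31: at (1,5) after N

path = [(2,2), (1,2), (1,3), (1,4), (1,5)]
arrival = 31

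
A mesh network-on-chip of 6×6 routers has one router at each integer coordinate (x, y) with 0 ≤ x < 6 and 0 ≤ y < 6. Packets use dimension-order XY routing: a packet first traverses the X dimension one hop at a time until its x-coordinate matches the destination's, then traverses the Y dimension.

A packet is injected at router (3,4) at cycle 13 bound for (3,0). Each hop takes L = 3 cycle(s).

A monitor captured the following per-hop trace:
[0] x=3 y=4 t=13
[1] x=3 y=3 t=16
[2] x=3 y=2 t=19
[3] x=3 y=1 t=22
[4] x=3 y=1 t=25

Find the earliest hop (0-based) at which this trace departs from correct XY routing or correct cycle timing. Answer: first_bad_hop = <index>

first_bad_hop = 4

[1] (+0,-1) / 3c ⇒ ok
[2] (+0,-1) / 3c ⇒ ok
[3] (+0,-1) / 3c ⇒ ok
[4] (+0,+0) / 3c ⇒ BAD: non-unit step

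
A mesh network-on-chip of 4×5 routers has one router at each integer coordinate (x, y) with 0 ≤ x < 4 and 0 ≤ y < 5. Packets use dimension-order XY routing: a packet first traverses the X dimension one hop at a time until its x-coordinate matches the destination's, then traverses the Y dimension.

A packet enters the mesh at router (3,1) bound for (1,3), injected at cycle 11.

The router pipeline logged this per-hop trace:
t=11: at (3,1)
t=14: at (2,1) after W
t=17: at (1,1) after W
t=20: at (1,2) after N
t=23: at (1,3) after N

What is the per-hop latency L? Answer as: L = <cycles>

Δcyc across hop 0→1: 14 − 11 = 3.
Each hop adds L, hence L = 3.

L = 3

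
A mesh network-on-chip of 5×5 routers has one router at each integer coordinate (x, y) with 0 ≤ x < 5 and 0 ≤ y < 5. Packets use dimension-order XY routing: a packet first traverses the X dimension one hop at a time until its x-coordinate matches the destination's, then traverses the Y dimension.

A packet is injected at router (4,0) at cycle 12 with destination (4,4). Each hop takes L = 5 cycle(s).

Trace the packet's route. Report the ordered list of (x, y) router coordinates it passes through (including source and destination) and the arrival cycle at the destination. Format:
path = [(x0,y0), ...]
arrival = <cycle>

[0] x=4 y=0 t=12
[1] x=4 y=1 t=17 →N
[2] x=4 y=2 t=22 →N
[3] x=4 y=3 t=27 →N
[4] x=4 y=4 t=32 →N

path = [(4,0), (4,1), (4,2), (4,3), (4,4)]
arrival = 32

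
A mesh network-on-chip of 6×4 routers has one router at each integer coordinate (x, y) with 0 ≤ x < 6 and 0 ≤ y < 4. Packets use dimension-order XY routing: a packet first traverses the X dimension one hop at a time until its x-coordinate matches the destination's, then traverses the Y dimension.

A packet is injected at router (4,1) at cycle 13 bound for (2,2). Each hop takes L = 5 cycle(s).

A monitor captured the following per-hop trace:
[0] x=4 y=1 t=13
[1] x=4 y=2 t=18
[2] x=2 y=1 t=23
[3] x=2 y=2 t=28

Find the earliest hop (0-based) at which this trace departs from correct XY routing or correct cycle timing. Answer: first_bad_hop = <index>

[1] (+0,+1) / 5c ⇒ BAD: Y-move but x=4≠2

first_bad_hop = 1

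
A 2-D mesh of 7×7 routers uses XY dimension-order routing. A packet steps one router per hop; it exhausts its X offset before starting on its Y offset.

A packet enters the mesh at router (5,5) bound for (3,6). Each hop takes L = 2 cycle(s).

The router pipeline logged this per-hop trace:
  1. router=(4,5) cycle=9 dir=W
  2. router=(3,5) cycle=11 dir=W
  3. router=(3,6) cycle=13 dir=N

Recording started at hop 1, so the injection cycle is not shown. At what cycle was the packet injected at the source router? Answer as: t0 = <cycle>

cyc[1] = 9 and cyc[k] = t0 + k·L for every k.
t0 = cyc[1] − L = 9 − 2 = 7.

t0 = 7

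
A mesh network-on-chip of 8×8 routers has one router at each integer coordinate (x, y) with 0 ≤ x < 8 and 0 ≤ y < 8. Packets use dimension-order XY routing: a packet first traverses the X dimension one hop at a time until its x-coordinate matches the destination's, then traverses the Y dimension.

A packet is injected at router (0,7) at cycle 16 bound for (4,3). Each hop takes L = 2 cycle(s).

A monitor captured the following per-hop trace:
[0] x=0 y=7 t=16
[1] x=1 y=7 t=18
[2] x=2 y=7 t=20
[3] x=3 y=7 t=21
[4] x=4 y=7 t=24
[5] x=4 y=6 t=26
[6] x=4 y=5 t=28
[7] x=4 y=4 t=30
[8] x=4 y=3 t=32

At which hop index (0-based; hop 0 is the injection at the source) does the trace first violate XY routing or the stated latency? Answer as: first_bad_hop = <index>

first_bad_hop = 3

hop 1: step (+1,+0), +2 cyc — ok
hop 2: step (+1,+0), +2 cyc — ok
hop 3: step (+1,+0), +1 cyc — BAD: Δcyc=1≠L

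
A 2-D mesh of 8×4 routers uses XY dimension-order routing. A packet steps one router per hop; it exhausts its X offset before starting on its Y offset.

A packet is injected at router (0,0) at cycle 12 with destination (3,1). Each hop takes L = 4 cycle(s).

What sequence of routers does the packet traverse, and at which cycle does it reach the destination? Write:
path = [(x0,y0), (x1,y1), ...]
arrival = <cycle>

path = [(0,0), (1,0), (2,0), (3,0), (3,1)]
arrival = 28

[0] x=0 y=0 t=12
[1] x=1 y=0 t=16 →E
[2] x=2 y=0 t=20 →E
[3] x=3 y=0 t=24 →E
[4] x=3 y=1 t=28 →N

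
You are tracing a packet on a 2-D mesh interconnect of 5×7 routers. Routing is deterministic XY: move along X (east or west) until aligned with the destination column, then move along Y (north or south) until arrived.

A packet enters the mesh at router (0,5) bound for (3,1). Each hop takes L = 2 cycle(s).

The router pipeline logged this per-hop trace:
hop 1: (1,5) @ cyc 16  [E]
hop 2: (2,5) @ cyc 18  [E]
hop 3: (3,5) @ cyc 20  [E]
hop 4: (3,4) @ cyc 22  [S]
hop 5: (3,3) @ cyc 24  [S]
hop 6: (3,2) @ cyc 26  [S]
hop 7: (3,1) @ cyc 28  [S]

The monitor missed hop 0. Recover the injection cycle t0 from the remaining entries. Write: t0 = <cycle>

t0 = 14

Hop 1 reached at cycle 16; hop k is at t0 + k·L.
Therefore t0 = 16 − L = 14.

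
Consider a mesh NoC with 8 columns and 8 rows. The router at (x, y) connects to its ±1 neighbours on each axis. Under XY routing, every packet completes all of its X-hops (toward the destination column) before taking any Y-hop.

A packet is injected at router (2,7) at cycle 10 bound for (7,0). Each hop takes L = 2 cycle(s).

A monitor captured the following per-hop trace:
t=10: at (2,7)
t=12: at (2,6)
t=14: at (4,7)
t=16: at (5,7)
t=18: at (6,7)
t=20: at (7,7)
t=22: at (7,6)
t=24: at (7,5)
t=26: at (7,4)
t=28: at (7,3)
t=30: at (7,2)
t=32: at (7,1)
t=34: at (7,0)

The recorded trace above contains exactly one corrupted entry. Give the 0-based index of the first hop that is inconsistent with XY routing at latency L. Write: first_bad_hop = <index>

  1: Δx=+0 Δy=-1 Δt=2 [BAD: Y-move but x=2≠7]

first_bad_hop = 1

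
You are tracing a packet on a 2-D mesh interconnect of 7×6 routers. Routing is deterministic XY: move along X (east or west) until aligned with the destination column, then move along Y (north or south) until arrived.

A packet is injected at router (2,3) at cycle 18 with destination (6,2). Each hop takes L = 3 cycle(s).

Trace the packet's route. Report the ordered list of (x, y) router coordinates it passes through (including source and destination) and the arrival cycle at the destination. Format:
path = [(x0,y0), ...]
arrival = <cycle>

#0 — 2,3 | c18
#1 — 3,3 | c21 | E
#2 — 4,3 | c24 | E
#3 — 5,3 | c27 | E
#4 — 6,3 | c30 | E
#5 — 6,2 | c33 | S

path = [(2,3), (3,3), (4,3), (5,3), (6,3), (6,2)]
arrival = 33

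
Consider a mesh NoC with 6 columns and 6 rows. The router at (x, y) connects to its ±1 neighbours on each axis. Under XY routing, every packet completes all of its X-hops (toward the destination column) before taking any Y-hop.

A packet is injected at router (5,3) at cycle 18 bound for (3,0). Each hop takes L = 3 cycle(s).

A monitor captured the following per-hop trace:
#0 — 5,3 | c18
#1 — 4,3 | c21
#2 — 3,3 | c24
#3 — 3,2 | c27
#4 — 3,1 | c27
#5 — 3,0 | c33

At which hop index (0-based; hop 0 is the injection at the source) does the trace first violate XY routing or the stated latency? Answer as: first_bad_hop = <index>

hop 1: step (-1,+0), +3 cyc — ok
hop 2: step (-1,+0), +3 cyc — ok
hop 3: step (+0,-1), +3 cyc — ok
hop 4: step (+0,-1), +0 cyc — BAD: Δcyc=0≠L

first_bad_hop = 4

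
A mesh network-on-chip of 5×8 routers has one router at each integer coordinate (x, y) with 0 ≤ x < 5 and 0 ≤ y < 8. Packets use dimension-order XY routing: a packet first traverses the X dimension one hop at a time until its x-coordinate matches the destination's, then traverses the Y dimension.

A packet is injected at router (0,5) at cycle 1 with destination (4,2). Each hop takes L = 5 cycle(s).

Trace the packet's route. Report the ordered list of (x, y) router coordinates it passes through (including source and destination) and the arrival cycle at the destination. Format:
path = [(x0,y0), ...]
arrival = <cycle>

path = [(0,5), (1,5), (2,5), (3,5), (4,5), (4,4), (4,3), (4,2)]
arrival = 36

  0. router=(0,5) cycle=1 (inject)
  1. router=(1,5) cycle=6 dir=E
  2. router=(2,5) cycle=11 dir=E
  3. router=(3,5) cycle=16 dir=E
  4. router=(4,5) cycle=21 dir=E
  5. router=(4,4) cycle=26 dir=S
  6. router=(4,3) cycle=31 dir=S
  7. router=(4,2) cycle=36 dir=S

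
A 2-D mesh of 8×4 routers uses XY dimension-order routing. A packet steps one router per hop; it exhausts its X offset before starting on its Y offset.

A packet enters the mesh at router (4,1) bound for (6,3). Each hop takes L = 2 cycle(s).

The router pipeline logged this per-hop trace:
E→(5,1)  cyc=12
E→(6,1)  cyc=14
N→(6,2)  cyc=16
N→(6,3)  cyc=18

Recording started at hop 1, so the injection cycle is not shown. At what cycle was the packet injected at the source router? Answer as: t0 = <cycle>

cyc[1] = 12 and cyc[k] = t0 + k·L for every k.
t0 = cyc[1] − L = 12 − 2 = 10.

t0 = 10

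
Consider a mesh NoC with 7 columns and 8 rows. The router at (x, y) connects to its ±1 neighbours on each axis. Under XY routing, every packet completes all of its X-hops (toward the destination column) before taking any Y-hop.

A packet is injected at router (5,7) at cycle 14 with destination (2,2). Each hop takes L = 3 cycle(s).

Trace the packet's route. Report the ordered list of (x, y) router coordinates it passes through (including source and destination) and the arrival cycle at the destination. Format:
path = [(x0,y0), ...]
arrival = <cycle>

#0 — 5,7 | c14
#1 — 4,7 | c17 | W
#2 — 3,7 | c20 | W
#3 — 2,7 | c23 | W
#4 — 2,6 | c26 | S
#5 — 2,5 | c29 | S
#6 — 2,4 | c32 | S
#7 — 2,3 | c35 | S
#8 — 2,2 | c38 | S

path = [(5,7), (4,7), (3,7), (2,7), (2,6), (2,5), (2,4), (2,3), (2,2)]
arrival = 38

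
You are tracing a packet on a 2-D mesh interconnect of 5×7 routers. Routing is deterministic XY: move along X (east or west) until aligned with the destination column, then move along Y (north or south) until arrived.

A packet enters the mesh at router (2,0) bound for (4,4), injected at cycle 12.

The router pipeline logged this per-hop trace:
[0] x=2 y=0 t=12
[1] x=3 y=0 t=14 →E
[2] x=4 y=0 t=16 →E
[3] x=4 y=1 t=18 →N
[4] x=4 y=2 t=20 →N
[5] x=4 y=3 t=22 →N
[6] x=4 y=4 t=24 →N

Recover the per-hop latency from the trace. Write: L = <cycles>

L = 2

cyc[1] − cyc[0] = 14 − 12 = 2.
One hop costs L cycles, so L = 2.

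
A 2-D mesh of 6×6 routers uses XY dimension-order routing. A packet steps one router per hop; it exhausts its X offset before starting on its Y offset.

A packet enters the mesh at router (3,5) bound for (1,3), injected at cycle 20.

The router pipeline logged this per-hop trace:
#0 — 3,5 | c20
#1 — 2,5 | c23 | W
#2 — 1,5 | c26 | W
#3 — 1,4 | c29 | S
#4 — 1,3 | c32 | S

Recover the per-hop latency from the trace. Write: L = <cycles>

L = 3

Δcyc across hop 0→1: 23 − 20 = 3.
Per-hop latency L = Δcyc = 3.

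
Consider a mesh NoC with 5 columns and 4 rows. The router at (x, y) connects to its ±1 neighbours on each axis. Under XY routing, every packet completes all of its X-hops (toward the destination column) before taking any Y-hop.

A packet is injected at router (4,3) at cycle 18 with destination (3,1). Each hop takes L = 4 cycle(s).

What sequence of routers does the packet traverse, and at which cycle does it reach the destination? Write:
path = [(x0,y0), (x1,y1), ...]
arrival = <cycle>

path = [(4,3), (3,3), (3,2), (3,1)]
arrival = 30

t=18: at (4,3)
t=22: at (3,3) after W
t=26: at (3,2) after S
t=30: at (3,1) after S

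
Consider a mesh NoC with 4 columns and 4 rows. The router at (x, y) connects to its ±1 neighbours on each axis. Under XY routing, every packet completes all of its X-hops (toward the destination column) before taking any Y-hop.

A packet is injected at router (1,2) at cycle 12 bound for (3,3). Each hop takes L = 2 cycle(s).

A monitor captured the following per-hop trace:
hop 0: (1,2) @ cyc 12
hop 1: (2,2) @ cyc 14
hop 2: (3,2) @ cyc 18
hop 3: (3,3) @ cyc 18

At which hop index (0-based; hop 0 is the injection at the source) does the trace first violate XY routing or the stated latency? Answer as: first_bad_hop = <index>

  1: Δx=+1 Δy=+0 Δt=2 [ok]
  2: Δx=+1 Δy=+0 Δt=4 [BAD: Δcyc=4≠L]

first_bad_hop = 2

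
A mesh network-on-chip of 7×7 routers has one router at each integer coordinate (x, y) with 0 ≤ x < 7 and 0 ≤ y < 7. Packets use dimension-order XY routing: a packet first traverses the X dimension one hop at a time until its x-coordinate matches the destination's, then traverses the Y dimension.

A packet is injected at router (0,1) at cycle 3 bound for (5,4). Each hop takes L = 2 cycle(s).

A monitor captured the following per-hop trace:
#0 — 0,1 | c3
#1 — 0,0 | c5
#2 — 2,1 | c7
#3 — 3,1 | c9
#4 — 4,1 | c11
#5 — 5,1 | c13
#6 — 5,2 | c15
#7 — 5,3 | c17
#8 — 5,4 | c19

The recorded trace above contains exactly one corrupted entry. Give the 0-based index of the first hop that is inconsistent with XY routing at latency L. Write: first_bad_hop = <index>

check 1→ d=(0,-1) cyc+2: BAD: Y-move but x=0≠5

first_bad_hop = 1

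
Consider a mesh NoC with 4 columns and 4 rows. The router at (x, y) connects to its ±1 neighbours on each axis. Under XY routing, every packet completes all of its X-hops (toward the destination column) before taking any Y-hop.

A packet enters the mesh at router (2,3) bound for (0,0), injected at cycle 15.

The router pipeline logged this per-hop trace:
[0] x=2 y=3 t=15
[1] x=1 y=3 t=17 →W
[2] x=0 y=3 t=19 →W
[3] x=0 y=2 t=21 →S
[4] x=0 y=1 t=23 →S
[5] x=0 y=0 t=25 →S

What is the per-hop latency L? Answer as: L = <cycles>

Between hops 0 and 1 the cycle counter advances 17 − 15 = 2.
Each hop adds L, hence L = 2.

L = 2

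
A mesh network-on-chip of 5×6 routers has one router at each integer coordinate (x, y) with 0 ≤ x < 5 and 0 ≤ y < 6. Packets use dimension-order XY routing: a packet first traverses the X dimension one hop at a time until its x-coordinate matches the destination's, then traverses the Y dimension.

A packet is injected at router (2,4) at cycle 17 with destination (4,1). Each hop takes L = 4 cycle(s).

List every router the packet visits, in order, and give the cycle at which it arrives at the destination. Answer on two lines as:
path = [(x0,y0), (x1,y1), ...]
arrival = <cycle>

  0. router=(2,4) cycle=17 (inject)
  1. router=(3,4) cycle=21 dir=E
  2. router=(4,4) cycle=25 dir=E
  3. router=(4,3) cycle=29 dir=S
  4. router=(4,2) cycle=33 dir=S
  5. router=(4,1) cycle=37 dir=S

path = [(2,4), (3,4), (4,4), (4,3), (4,2), (4,1)]
arrival = 37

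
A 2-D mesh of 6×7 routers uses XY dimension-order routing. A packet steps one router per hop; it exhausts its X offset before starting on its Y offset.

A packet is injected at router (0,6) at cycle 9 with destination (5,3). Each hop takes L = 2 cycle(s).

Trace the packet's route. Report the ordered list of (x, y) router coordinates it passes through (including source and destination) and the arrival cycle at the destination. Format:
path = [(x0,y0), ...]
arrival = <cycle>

path = [(0,6), (1,6), (2,6), (3,6), (4,6), (5,6), (5,5), (5,4), (5,3)]
arrival = 25

t=9: at (0,6)
t=11: at (1,6) after E
t=13: at (2,6) after E
t=15: at (3,6) after E
t=17: at (4,6) after E
t=19: at (5,6) after E
t=21: at (5,5) after S
t=23: at (5,4) after S
t=25: at (5,3) after S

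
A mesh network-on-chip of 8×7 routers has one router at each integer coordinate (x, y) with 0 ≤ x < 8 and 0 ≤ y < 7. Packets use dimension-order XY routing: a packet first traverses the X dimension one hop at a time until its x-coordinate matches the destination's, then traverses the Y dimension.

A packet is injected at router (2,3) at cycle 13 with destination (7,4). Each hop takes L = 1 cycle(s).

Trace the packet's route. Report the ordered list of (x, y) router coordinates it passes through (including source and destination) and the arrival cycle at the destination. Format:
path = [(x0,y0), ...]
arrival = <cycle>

path = [(2,3), (3,3), (4,3), (5,3), (6,3), (7,3), (7,4)]
arrival = 19

[0] x=2 y=3 t=13
[1] x=3 y=3 t=14 →E
[2] x=4 y=3 t=15 →E
[3] x=5 y=3 t=16 →E
[4] x=6 y=3 t=17 →E
[5] x=7 y=3 t=18 →E
[6] x=7 y=4 t=19 →N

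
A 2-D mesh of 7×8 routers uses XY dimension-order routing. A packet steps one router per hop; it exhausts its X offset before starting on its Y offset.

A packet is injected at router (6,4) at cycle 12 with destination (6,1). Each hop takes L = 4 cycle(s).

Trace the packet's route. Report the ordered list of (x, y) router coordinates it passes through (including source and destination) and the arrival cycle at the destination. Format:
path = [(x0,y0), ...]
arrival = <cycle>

path = [(6,4), (6,3), (6,2), (6,1)]
arrival = 24

#0 — 6,4 | c12
#1 — 6,3 | c16 | S
#2 — 6,2 | c20 | S
#3 — 6,1 | c24 | S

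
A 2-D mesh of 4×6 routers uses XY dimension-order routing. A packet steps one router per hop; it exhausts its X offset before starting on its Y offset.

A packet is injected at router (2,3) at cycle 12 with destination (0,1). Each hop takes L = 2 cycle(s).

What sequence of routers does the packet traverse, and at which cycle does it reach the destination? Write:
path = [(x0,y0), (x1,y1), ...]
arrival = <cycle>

src (2,3)  cyc=12
W→(1,3)  cyc=14
W→(0,3)  cyc=16
S→(0,2)  cyc=18
S→(0,1)  cyc=20

path = [(2,3), (1,3), (0,3), (0,2), (0,1)]
arrival = 20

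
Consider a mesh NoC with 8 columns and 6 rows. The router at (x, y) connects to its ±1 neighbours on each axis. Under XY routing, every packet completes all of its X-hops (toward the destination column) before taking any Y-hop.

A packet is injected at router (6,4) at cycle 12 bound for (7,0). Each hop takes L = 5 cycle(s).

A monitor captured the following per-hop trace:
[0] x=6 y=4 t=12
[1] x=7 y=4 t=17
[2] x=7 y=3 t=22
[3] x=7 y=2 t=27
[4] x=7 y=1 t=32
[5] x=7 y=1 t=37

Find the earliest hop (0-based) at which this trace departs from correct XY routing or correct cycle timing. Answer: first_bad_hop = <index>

check 1→ d=(1,0) cyc+5: ok
check 2→ d=(0,-1) cyc+5: ok
check 3→ d=(0,-1) cyc+5: ok
check 4→ d=(0,-1) cyc+5: ok
check 5→ d=(0,0) cyc+5: BAD: non-unit step

first_bad_hop = 5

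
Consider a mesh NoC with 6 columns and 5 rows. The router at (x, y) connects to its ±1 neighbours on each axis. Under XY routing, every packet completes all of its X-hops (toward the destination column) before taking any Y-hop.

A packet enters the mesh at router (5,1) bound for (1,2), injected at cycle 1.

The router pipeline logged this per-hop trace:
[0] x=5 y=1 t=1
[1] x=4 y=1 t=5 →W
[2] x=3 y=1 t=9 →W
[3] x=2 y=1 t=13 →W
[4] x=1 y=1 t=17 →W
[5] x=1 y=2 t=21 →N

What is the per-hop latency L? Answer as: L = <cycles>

Δcyc across hop 0→1: 5 − 1 = 4.
That increment is L by definition: L = 4.

L = 4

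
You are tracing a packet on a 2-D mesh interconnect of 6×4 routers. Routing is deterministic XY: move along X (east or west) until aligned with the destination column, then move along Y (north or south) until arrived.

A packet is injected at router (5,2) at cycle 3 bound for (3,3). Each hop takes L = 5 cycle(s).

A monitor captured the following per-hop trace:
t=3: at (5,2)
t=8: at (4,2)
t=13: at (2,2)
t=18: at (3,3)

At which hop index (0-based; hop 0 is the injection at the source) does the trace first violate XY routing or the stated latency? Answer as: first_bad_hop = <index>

check 1→ d=(-1,0) cyc+5: ok
check 2→ d=(-2,0) cyc+5: BAD: non-unit step

first_bad_hop = 2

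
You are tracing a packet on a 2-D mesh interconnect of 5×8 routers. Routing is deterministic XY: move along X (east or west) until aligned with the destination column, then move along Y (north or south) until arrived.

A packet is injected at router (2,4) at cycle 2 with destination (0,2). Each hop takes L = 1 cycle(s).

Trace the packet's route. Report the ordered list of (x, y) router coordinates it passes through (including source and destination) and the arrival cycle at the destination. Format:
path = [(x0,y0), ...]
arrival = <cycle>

path = [(2,4), (1,4), (0,4), (0,3), (0,2)]
arrival = 6

hop 0: (2,4) @ cyc 2
hop 1: (1,4) @ cyc 3  [W]
hop 2: (0,4) @ cyc 4  [W]
hop 3: (0,3) @ cyc 5  [S]
hop 4: (0,2) @ cyc 6  [S]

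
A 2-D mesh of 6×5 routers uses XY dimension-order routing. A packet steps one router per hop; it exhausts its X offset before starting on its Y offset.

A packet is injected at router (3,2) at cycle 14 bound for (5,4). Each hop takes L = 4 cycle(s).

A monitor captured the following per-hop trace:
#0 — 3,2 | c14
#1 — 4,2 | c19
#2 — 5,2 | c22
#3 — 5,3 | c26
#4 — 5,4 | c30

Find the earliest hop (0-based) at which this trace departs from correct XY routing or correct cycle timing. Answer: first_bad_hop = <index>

  1: Δx=+1 Δy=+0 Δt=5 [BAD: Δcyc=5≠L]

first_bad_hop = 1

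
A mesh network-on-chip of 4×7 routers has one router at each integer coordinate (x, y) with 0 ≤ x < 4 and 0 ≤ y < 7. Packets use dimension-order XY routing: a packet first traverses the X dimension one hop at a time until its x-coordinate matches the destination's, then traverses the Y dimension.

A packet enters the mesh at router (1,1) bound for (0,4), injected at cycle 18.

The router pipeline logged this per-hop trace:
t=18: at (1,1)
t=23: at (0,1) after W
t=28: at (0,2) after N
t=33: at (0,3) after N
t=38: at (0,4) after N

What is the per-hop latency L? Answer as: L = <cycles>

L = 5

cyc[1] − cyc[0] = 23 − 18 = 5.
One hop costs L cycles, so L = 5.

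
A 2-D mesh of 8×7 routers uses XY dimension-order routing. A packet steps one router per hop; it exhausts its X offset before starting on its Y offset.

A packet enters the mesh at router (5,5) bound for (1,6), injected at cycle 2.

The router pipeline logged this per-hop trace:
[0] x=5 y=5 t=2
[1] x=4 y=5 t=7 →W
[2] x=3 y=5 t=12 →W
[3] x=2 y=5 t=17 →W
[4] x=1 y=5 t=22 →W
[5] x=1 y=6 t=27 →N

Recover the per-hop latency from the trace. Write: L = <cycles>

Δcyc across hop 0→1: 7 − 2 = 5.
One hop costs L cycles, so L = 5.

L = 5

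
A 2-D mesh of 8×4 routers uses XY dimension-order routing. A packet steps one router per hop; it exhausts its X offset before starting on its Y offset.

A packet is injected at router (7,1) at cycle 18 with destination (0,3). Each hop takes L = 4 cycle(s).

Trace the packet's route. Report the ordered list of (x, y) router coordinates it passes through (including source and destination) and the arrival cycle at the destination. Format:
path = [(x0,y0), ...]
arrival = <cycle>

path = [(7,1), (6,1), (5,1), (4,1), (3,1), (2,1), (1,1), (0,1), (0,2), (0,3)]
arrival = 54

#0 — 7,1 | c18
#1 — 6,1 | c22 | W
#2 — 5,1 | c26 | W
#3 — 4,1 | c30 | W
#4 — 3,1 | c34 | W
#5 — 2,1 | c38 | W
#6 — 1,1 | c42 | W
#7 — 0,1 | c46 | W
#8 — 0,2 | c50 | N
#9 — 0,3 | c54 | N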